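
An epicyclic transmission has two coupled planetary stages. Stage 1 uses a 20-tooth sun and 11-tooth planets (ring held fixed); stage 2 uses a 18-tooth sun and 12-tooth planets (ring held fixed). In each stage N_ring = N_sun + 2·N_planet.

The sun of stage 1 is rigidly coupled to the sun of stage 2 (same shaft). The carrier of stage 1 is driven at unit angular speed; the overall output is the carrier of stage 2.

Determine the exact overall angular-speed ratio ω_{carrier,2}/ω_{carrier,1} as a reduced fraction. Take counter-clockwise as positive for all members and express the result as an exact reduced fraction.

93/100

Stage 1: N_ring = 20 + 2·11 = 42
Stage 1: 20(ω_s−ω_c) = −42(ω_r−ω_c),  ω_r=0, ω_c=1
Stage 1: ω_s = 1 − (42/20)(0−1) = 31/10
  ⇒ ω_s¹/ω_c¹ = 31/10
Stage 2: N_ring = 18 + 2·12 = 42
Stage 2: 18(ω_s−ω_c) = −42(ω_r−ω_c),  ω_r=0, ω_s=1
Stage 2: 18(1−ω_c) = −42(0−ω_c)  ⇒  60ω_c = 18  ⇒  ω_c = 3/10
  ⇒ ω_c²/ω_s² = 3/10
Coupling ω_s² = ω_s¹ ⇒ overall = 31/10 × 3/10 = 93/100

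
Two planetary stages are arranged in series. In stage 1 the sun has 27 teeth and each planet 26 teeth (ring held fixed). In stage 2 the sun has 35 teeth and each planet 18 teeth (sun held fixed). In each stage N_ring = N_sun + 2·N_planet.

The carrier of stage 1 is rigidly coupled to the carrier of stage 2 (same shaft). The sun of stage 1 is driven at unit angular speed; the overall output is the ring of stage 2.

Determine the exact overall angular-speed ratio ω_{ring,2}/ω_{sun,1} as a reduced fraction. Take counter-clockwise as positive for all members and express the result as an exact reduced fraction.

Stage 1: N_ring = 27 + 2·26 = 79
Stage 1: 27(ω_s−ω_c) = −79(ω_r−ω_c),  ω_r=0, ω_s=1
Stage 1: 27(1−ω_c) = −79(0−ω_c)  ⇒  106ω_c = 27  ⇒  ω_c = 27/106
  ⇒ ω_c¹/ω_s¹ = 27/106
Stage 2: N_ring = 35 + 2·18 = 71
Stage 2: 35(ω_s−ω_c) = −71(ω_r−ω_c),  ω_s=0, ω_c=1
Stage 2: ω_r = 1 − (35/71)(0−1) = 106/71
  ⇒ ω_r²/ω_c² = 106/71
Coupling ω_c² = ω_c¹ ⇒ overall = 27/106 × 106/71 = 27/71

27/71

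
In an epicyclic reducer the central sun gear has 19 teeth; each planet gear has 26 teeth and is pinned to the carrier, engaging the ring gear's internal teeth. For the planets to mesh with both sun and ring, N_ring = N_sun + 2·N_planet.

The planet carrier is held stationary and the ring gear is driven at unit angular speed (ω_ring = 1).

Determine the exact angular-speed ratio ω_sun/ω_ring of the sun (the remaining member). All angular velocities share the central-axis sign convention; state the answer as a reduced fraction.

-71/19

N_ring = 19 + 2·26 = 71
19(ω_s−ω_c) = −71(ω_r−ω_c),  ω_c=0, ω_r=1
ω_s = 0 − (71/19)(1−0) = -71/19
ω_s/ω_r = -71/19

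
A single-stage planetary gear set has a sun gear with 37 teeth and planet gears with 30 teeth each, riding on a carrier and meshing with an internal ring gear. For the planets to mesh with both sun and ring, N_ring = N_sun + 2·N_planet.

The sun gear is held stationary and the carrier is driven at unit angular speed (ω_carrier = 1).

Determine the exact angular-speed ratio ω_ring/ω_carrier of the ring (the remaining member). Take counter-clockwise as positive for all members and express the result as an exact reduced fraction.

134/97

N_ring = 37 + 2·30 = 97
37(ω_s−ω_c) = −97(ω_r−ω_c),  ω_s=0, ω_c=1
ω_r = 1 − (37/97)(0−1) = 134/97
ω_r/ω_c = 134/97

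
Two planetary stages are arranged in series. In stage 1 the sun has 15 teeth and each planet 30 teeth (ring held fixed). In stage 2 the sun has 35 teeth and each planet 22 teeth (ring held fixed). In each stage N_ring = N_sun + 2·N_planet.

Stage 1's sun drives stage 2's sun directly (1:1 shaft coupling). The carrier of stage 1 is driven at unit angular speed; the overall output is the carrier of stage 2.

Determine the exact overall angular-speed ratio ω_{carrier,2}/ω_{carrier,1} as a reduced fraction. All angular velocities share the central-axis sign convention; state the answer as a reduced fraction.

Stage 1: N_ring = 15 + 2·30 = 75
Stage 1: 15(ω_s−ω_c) = −75(ω_r−ω_c),  ω_r=0, ω_c=1
Stage 1: ω_s = 1 − (75/15)(0−1) = 6
  ⇒ ω_s¹/ω_c¹ = 6
Stage 2: N_ring = 35 + 2·22 = 79
Stage 2: 35(ω_s−ω_c) = −79(ω_r−ω_c),  ω_r=0, ω_s=1
Stage 2: 35(1−ω_c) = −79(0−ω_c)  ⇒  114ω_c = 35  ⇒  ω_c = 35/114
  ⇒ ω_c²/ω_s² = 35/114
Coupling ω_s² = ω_s¹ ⇒ overall = 6 × 35/114 = 35/19

35/19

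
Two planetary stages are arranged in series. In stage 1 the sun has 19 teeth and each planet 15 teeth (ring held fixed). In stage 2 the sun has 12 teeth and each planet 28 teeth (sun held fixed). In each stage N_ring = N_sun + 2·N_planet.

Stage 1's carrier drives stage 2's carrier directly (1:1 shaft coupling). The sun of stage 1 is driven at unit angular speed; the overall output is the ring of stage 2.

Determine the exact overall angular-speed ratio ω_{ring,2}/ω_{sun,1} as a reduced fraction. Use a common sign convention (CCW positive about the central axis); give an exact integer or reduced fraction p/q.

Stage 1: N_ring = 19 + 2·15 = 49
Stage 1: 19(ω_s−ω_c) = −49(ω_r−ω_c),  ω_r=0, ω_s=1
Stage 1: 19(1−ω_c) = −49(0−ω_c)  ⇒  68ω_c = 19  ⇒  ω_c = 19/68
  ⇒ ω_c¹/ω_s¹ = 19/68
Stage 2: N_ring = 12 + 2·28 = 68
Stage 2: 12(ω_s−ω_c) = −68(ω_r−ω_c),  ω_s=0, ω_c=1
Stage 2: ω_r = 1 − (12/68)(0−1) = 20/17
  ⇒ ω_r²/ω_c² = 20/17
Coupling ω_c² = ω_c¹ ⇒ overall = 19/68 × 20/17 = 95/289

95/289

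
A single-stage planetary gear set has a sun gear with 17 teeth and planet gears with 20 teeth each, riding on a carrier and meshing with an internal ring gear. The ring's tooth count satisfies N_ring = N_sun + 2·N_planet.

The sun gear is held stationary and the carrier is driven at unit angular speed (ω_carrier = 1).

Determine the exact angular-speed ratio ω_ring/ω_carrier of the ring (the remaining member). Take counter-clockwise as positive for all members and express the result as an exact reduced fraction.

N_ring = 17 + 2·20 = 57
17(ω_s−ω_c) = −57(ω_r−ω_c),  ω_s=0, ω_c=1
ω_r = 1 − (17/57)(0−1) = 74/57
ω_r/ω_c = 74/57

74/57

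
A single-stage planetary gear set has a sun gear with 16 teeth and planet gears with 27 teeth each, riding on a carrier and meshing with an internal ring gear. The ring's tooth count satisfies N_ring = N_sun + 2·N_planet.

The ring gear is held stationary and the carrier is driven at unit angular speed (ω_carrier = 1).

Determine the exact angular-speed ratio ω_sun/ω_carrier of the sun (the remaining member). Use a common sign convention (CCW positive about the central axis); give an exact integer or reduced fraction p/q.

43/8

N_ring = 16 + 2·27 = 70
16(ω_s−ω_c) = −70(ω_r−ω_c),  ω_r=0, ω_c=1
ω_s = 1 − (70/16)(0−1) = 43/8
ω_s/ω_c = 43/8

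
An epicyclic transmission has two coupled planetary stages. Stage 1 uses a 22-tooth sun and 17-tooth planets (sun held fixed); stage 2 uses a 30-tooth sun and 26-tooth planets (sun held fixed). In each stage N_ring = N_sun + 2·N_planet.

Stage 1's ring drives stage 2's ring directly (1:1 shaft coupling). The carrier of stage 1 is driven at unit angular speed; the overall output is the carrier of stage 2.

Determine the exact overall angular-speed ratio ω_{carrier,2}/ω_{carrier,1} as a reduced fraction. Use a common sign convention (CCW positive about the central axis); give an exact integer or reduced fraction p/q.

Stage 1: N_ring = 22 + 2·17 = 56
Stage 1: 22(ω_s−ω_c) = −56(ω_r−ω_c),  ω_s=0, ω_c=1
Stage 1: ω_r = 1 − (22/56)(0−1) = 39/28
  ⇒ ω_r¹/ω_c¹ = 39/28
Stage 2: N_ring = 30 + 2·26 = 82
Stage 2: 30(ω_s−ω_c) = −82(ω_r−ω_c),  ω_s=0, ω_r=1
Stage 2: 30(0−ω_c) = −82(1−ω_c)  ⇒  112ω_c = 82  ⇒  ω_c = 41/56
  ⇒ ω_c²/ω_r² = 41/56
Coupling ω_r² = ω_r¹ ⇒ overall = 39/28 × 41/56 = 1599/1568

1599/1568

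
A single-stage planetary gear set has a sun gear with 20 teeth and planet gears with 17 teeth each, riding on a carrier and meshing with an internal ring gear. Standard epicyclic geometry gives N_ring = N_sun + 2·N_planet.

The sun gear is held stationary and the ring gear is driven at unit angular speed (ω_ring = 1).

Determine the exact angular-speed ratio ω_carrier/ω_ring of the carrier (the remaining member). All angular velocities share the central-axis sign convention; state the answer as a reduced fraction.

27/37

N_ring = 20 + 2·17 = 54
20(ω_s−ω_c) = −54(ω_r−ω_c),  ω_s=0, ω_r=1
20(0−ω_c) = −54(1−ω_c)  ⇒  74ω_c = 54  ⇒  ω_c = 27/37
ω_c/ω_r = 27/37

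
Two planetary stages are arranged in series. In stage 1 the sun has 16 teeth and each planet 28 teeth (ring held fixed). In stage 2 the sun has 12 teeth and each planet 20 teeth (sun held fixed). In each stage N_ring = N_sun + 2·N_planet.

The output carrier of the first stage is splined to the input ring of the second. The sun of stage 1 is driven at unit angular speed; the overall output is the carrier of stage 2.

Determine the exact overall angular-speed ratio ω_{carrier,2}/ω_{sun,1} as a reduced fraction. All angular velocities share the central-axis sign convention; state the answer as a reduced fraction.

13/88

Stage 1: N_ring = 16 + 2·28 = 72
Stage 1: 16(ω_s−ω_c) = −72(ω_r−ω_c),  ω_r=0, ω_s=1
Stage 1: 16(1−ω_c) = −72(0−ω_c)  ⇒  88ω_c = 16  ⇒  ω_c = 2/11
  ⇒ ω_c¹/ω_s¹ = 2/11
Stage 2: N_ring = 12 + 2·20 = 52
Stage 2: 12(ω_s−ω_c) = −52(ω_r−ω_c),  ω_s=0, ω_r=1
Stage 2: 12(0−ω_c) = −52(1−ω_c)  ⇒  64ω_c = 52  ⇒  ω_c = 13/16
  ⇒ ω_c²/ω_r² = 13/16
Coupling ω_r² = ω_c¹ ⇒ overall = 2/11 × 13/16 = 13/88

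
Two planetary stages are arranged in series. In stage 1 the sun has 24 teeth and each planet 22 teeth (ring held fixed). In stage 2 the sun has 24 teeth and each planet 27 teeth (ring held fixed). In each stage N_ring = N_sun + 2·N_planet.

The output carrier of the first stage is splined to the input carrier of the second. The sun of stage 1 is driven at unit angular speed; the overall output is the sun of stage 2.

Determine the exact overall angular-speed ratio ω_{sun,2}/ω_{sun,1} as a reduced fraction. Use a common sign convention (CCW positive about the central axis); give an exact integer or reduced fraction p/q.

Stage 1: N_ring = 24 + 2·22 = 68
Stage 1: 24(ω_s−ω_c) = −68(ω_r−ω_c),  ω_r=0, ω_s=1
Stage 1: 24(1−ω_c) = −68(0−ω_c)  ⇒  92ω_c = 24  ⇒  ω_c = 6/23
  ⇒ ω_c¹/ω_s¹ = 6/23
Stage 2: N_ring = 24 + 2·27 = 78
Stage 2: 24(ω_s−ω_c) = −78(ω_r−ω_c),  ω_r=0, ω_c=1
Stage 2: ω_s = 1 − (78/24)(0−1) = 17/4
  ⇒ ω_s²/ω_c² = 17/4
Coupling ω_c² = ω_c¹ ⇒ overall = 6/23 × 17/4 = 51/46

51/46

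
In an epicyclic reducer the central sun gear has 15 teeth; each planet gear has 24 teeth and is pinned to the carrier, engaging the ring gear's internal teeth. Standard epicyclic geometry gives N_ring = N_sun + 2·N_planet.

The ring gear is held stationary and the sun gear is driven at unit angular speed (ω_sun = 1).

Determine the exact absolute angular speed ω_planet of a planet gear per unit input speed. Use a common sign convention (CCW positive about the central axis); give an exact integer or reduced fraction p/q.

-5/16

N_ring = 15 + 2·24 = 63
15(ω_s−ω_c) = −63(ω_r−ω_c),  ω_r=0, ω_s=1
15(1−ω_c) = −63(0−ω_c)  ⇒  78ω_c = 15  ⇒  ω_c = 5/26
sun–planet: 15·(1−5/26) = −24·(ω_p−ω_c)  ⇒  ω_p−ω_c = −(15/24)·(21/26) = -105/208
ω_p = 5/26 − 105/208 = -5/16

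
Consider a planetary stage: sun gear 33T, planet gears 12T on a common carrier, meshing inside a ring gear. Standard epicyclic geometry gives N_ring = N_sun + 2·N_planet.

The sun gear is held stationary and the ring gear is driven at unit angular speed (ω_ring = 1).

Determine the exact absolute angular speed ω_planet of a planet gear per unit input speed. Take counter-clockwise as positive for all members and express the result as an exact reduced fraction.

N_ring = 33 + 2·12 = 57
33(ω_s−ω_c) = −57(ω_r−ω_c),  ω_s=0, ω_r=1
33(0−ω_c) = −57(1−ω_c)  ⇒  90ω_c = 57  ⇒  ω_c = 19/30
sun–planet: 33·(0−19/30) = −12·(ω_p−ω_c)  ⇒  ω_p−ω_c = −(33/12)·(-19/30) = 209/120
ω_p = 19/30 + 209/120 = 19/8

19/8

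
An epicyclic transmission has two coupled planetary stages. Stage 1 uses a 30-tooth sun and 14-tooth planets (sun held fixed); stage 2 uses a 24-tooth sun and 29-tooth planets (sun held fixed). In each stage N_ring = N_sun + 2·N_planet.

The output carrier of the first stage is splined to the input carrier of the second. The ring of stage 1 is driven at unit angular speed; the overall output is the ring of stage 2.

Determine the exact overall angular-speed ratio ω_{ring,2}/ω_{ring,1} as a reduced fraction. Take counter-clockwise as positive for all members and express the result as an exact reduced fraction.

1537/1804

Stage 1: N_ring = 30 + 2·14 = 58
Stage 1: 30(ω_s−ω_c) = −58(ω_r−ω_c),  ω_s=0, ω_r=1
Stage 1: 30(0−ω_c) = −58(1−ω_c)  ⇒  88ω_c = 58  ⇒  ω_c = 29/44
  ⇒ ω_c¹/ω_r¹ = 29/44
Stage 2: N_ring = 24 + 2·29 = 82
Stage 2: 24(ω_s−ω_c) = −82(ω_r−ω_c),  ω_s=0, ω_c=1
Stage 2: ω_r = 1 − (24/82)(0−1) = 53/41
  ⇒ ω_r²/ω_c² = 53/41
Coupling ω_c² = ω_c¹ ⇒ overall = 29/44 × 53/41 = 1537/1804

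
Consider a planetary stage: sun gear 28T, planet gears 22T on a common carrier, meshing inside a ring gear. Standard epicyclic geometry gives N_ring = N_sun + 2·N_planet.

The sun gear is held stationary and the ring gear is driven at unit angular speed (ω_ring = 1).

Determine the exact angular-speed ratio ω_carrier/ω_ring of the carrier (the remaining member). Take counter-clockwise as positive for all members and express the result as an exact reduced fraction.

N_ring = 28 + 2·22 = 72
28(ω_s−ω_c) = −72(ω_r−ω_c),  ω_s=0, ω_r=1
28(0−ω_c) = −72(1−ω_c)  ⇒  100ω_c = 72  ⇒  ω_c = 18/25
ω_c/ω_r = 18/25

18/25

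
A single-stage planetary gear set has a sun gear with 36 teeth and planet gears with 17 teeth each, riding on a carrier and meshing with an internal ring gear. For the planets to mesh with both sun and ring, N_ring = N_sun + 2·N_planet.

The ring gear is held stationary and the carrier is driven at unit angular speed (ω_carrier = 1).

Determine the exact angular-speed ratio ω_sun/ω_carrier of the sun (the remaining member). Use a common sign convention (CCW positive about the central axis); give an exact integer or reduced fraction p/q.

53/18

N_ring = 36 + 2·17 = 70
36(ω_s−ω_c) = −70(ω_r−ω_c),  ω_r=0, ω_c=1
ω_s = 1 − (70/36)(0−1) = 53/18
ω_s/ω_c = 53/18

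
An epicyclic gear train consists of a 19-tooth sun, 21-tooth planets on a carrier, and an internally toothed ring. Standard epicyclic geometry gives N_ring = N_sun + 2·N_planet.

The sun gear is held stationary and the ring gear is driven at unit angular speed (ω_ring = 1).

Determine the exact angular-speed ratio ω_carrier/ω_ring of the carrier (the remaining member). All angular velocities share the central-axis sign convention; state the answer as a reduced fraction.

N_ring = 19 + 2·21 = 61
19(ω_s−ω_c) = −61(ω_r−ω_c),  ω_s=0, ω_r=1
19(0−ω_c) = −61(1−ω_c)  ⇒  80ω_c = 61  ⇒  ω_c = 61/80
ω_c/ω_r = 61/80

61/80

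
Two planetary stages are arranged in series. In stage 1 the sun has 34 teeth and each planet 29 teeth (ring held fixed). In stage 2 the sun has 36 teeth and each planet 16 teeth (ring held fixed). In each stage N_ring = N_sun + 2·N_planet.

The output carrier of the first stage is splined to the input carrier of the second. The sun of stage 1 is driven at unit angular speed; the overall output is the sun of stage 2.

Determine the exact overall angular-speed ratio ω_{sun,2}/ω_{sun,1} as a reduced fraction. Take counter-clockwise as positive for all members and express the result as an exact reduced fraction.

442/567

Stage 1: N_ring = 34 + 2·29 = 92
Stage 1: 34(ω_s−ω_c) = −92(ω_r−ω_c),  ω_r=0, ω_s=1
Stage 1: 34(1−ω_c) = −92(0−ω_c)  ⇒  126ω_c = 34  ⇒  ω_c = 17/63
  ⇒ ω_c¹/ω_s¹ = 17/63
Stage 2: N_ring = 36 + 2·16 = 68
Stage 2: 36(ω_s−ω_c) = −68(ω_r−ω_c),  ω_r=0, ω_c=1
Stage 2: ω_s = 1 − (68/36)(0−1) = 26/9
  ⇒ ω_s²/ω_c² = 26/9
Coupling ω_c² = ω_c¹ ⇒ overall = 17/63 × 26/9 = 442/567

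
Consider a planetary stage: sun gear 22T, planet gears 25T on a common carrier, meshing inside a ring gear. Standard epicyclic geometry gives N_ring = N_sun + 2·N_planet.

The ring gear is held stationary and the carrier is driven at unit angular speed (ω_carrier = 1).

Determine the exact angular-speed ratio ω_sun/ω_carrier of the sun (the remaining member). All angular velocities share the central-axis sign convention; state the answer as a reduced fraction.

N_ring = 22 + 2·25 = 72
22(ω_s−ω_c) = −72(ω_r−ω_c),  ω_r=0, ω_c=1
ω_s = 1 − (72/22)(0−1) = 47/11
ω_s/ω_c = 47/11

47/11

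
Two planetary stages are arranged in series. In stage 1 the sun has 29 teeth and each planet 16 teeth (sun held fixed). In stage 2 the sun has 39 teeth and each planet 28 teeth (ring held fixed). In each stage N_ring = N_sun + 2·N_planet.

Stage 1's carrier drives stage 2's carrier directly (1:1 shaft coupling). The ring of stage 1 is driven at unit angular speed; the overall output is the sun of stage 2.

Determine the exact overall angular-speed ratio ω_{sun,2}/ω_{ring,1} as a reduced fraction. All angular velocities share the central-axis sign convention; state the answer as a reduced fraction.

Stage 1: N_ring = 29 + 2·16 = 61
Stage 1: 29(ω_s−ω_c) = −61(ω_r−ω_c),  ω_s=0, ω_r=1
Stage 1: 29(0−ω_c) = −61(1−ω_c)  ⇒  90ω_c = 61  ⇒  ω_c = 61/90
  ⇒ ω_c¹/ω_r¹ = 61/90
Stage 2: N_ring = 39 + 2·28 = 95
Stage 2: 39(ω_s−ω_c) = −95(ω_r−ω_c),  ω_r=0, ω_c=1
Stage 2: ω_s = 1 − (95/39)(0−1) = 134/39
  ⇒ ω_s²/ω_c² = 134/39
Coupling ω_c² = ω_c¹ ⇒ overall = 61/90 × 134/39 = 4087/1755

4087/1755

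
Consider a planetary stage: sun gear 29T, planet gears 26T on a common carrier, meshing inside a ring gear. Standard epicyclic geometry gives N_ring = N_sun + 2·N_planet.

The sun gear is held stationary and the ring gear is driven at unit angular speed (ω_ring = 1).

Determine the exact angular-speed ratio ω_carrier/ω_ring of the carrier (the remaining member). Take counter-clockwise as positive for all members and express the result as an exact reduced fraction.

81/110

N_ring = 29 + 2·26 = 81
29(ω_s−ω_c) = −81(ω_r−ω_c),  ω_s=0, ω_r=1
29(0−ω_c) = −81(1−ω_c)  ⇒  110ω_c = 81  ⇒  ω_c = 81/110
ω_c/ω_r = 81/110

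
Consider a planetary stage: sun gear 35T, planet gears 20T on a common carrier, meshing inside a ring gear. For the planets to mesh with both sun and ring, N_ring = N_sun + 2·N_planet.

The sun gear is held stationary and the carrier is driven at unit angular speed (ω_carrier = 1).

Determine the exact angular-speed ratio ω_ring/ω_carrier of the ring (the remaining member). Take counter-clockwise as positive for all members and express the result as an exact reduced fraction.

22/15

N_ring = 35 + 2·20 = 75
35(ω_s−ω_c) = −75(ω_r−ω_c),  ω_s=0, ω_c=1
ω_r = 1 − (35/75)(0−1) = 22/15
ω_r/ω_c = 22/15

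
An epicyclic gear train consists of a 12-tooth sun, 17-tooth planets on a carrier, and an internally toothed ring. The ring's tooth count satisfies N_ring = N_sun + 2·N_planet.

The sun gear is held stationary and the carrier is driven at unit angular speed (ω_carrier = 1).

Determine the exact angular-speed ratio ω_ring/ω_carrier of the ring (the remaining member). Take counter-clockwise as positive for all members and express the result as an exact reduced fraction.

N_ring = 12 + 2·17 = 46
12(ω_s−ω_c) = −46(ω_r−ω_c),  ω_s=0, ω_c=1
ω_r = 1 − (12/46)(0−1) = 29/23
ω_r/ω_c = 29/23

29/23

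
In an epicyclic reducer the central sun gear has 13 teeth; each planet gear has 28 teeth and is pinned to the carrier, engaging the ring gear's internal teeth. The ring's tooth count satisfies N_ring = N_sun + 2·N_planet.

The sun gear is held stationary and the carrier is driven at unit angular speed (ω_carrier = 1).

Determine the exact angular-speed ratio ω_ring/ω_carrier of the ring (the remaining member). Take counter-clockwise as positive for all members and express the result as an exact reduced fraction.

82/69

N_ring = 13 + 2·28 = 69
13(ω_s−ω_c) = −69(ω_r−ω_c),  ω_s=0, ω_c=1
ω_r = 1 − (13/69)(0−1) = 82/69
ω_r/ω_c = 82/69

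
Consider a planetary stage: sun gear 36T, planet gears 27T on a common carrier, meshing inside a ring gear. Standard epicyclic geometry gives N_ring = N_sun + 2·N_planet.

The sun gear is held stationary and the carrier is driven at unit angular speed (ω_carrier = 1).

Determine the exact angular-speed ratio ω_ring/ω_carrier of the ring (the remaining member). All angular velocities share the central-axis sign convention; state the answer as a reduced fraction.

7/5

N_ring = 36 + 2·27 = 90
36(ω_s−ω_c) = −90(ω_r−ω_c),  ω_s=0, ω_c=1
ω_r = 1 − (36/90)(0−1) = 7/5
ω_r/ω_c = 7/5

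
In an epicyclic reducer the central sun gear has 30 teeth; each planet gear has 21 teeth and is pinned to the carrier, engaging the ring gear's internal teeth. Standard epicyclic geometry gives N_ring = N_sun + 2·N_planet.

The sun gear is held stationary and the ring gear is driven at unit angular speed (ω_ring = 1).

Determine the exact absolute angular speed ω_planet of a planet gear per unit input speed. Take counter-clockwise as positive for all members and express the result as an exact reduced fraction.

N_ring = 30 + 2·21 = 72
30(ω_s−ω_c) = −72(ω_r−ω_c),  ω_s=0, ω_r=1
30(0−ω_c) = −72(1−ω_c)  ⇒  102ω_c = 72  ⇒  ω_c = 12/17
sun–planet: 30·(0−12/17) = −21·(ω_p−ω_c)  ⇒  ω_p−ω_c = −(30/21)·(-12/17) = 120/119
ω_p = 12/17 + 120/119 = 12/7

12/7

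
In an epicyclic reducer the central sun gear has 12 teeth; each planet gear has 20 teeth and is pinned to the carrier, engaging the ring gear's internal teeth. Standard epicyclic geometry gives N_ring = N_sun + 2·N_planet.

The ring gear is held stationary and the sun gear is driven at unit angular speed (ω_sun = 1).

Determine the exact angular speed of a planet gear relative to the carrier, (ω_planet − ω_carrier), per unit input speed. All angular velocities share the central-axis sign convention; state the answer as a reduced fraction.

-39/80

N_ring = 12 + 2·20 = 52
12(ω_s−ω_c) = −52(ω_r−ω_c),  ω_r=0, ω_s=1
12(1−ω_c) = −52(0−ω_c)  ⇒  64ω_c = 12  ⇒  ω_c = 3/16
sun–planet: 12·(1−3/16) = −20·(ω_p−ω_c)  ⇒  ω_p−ω_c = −(12/20)·(13/16) = -39/80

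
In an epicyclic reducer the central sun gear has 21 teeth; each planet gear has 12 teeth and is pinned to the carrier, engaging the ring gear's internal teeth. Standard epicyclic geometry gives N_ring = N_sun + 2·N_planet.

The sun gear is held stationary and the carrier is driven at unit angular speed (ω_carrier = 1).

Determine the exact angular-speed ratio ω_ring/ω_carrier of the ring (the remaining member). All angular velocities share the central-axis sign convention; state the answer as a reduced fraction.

22/15

N_ring = 21 + 2·12 = 45
21(ω_s−ω_c) = −45(ω_r−ω_c),  ω_s=0, ω_c=1
ω_r = 1 − (21/45)(0−1) = 22/15
ω_r/ω_c = 22/15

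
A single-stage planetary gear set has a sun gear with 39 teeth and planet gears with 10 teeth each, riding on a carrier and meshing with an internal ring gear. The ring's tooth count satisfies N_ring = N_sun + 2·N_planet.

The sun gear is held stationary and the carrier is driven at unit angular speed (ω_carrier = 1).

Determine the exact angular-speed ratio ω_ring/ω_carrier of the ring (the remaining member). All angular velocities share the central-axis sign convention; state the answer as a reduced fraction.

98/59

N_ring = 39 + 2·10 = 59
39(ω_s−ω_c) = −59(ω_r−ω_c),  ω_s=0, ω_c=1
ω_r = 1 − (39/59)(0−1) = 98/59
ω_r/ω_c = 98/59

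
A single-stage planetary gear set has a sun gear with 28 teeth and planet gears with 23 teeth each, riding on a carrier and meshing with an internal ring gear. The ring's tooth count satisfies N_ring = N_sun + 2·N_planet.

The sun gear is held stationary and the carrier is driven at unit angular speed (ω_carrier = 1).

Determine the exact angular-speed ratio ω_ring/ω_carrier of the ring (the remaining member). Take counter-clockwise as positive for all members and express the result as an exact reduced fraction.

51/37

N_ring = 28 + 2·23 = 74
28(ω_s−ω_c) = −74(ω_r−ω_c),  ω_s=0, ω_c=1
ω_r = 1 − (28/74)(0−1) = 51/37
ω_r/ω_c = 51/37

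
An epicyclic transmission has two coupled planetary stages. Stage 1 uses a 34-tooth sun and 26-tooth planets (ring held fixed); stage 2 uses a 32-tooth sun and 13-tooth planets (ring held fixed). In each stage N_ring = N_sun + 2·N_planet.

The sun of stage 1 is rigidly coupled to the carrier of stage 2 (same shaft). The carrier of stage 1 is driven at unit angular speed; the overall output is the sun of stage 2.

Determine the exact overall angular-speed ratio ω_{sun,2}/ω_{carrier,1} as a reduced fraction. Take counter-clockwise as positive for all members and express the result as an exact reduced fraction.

675/68

Stage 1: N_ring = 34 + 2·26 = 86
Stage 1: 34(ω_s−ω_c) = −86(ω_r−ω_c),  ω_r=0, ω_c=1
Stage 1: ω_s = 1 − (86/34)(0−1) = 60/17
  ⇒ ω_s¹/ω_c¹ = 60/17
Stage 2: N_ring = 32 + 2·13 = 58
Stage 2: 32(ω_s−ω_c) = −58(ω_r−ω_c),  ω_r=0, ω_c=1
Stage 2: ω_s = 1 − (58/32)(0−1) = 45/16
  ⇒ ω_s²/ω_c² = 45/16
Coupling ω_c² = ω_s¹ ⇒ overall = 60/17 × 45/16 = 675/68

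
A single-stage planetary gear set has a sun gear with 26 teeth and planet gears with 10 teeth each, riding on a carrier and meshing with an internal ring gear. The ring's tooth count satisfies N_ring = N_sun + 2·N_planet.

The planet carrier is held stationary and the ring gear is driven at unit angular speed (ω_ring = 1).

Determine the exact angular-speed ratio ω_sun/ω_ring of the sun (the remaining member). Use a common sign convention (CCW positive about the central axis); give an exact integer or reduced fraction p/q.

-23/13

N_ring = 26 + 2·10 = 46
26(ω_s−ω_c) = −46(ω_r−ω_c),  ω_c=0, ω_r=1
ω_s = 0 − (46/26)(1−0) = -23/13
ω_s/ω_r = -23/13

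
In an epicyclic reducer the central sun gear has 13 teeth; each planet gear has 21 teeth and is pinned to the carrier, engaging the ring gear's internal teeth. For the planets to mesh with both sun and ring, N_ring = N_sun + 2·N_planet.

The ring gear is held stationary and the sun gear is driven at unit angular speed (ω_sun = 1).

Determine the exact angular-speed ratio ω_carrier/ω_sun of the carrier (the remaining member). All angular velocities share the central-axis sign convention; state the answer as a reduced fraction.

13/68

N_ring = 13 + 2·21 = 55
13(ω_s−ω_c) = −55(ω_r−ω_c),  ω_r=0, ω_s=1
13(1−ω_c) = −55(0−ω_c)  ⇒  68ω_c = 13  ⇒  ω_c = 13/68
ω_c/ω_s = 13/68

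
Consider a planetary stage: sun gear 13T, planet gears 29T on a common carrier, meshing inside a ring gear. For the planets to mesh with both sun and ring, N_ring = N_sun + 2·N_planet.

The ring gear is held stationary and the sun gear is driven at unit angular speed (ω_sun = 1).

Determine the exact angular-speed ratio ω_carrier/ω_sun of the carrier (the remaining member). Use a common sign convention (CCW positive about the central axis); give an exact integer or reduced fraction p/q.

13/84

N_ring = 13 + 2·29 = 71
13(ω_s−ω_c) = −71(ω_r−ω_c),  ω_r=0, ω_s=1
13(1−ω_c) = −71(0−ω_c)  ⇒  84ω_c = 13  ⇒  ω_c = 13/84
ω_c/ω_s = 13/84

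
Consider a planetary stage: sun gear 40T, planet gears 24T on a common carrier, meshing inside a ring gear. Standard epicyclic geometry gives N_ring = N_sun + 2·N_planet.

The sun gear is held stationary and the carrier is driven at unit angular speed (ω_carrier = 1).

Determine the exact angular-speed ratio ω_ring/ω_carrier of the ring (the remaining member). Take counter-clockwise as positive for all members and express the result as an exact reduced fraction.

16/11

N_ring = 40 + 2·24 = 88
40(ω_s−ω_c) = −88(ω_r−ω_c),  ω_s=0, ω_c=1
ω_r = 1 − (40/88)(0−1) = 16/11
ω_r/ω_c = 16/11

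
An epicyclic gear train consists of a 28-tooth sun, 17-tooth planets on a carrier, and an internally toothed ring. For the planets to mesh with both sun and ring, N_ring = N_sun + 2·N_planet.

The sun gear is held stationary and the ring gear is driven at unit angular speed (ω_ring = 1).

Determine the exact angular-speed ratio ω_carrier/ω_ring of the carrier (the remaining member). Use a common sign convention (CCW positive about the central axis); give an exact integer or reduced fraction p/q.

31/45

N_ring = 28 + 2·17 = 62
28(ω_s−ω_c) = −62(ω_r−ω_c),  ω_s=0, ω_r=1
28(0−ω_c) = −62(1−ω_c)  ⇒  90ω_c = 62  ⇒  ω_c = 31/45
ω_c/ω_r = 31/45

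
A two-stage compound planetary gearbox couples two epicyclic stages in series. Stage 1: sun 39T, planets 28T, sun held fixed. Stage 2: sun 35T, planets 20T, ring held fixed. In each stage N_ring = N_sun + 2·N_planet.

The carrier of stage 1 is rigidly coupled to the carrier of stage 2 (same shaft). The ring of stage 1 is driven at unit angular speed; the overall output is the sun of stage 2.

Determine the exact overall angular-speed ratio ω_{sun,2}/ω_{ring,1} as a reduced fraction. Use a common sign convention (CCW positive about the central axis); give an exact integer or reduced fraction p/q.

Stage 1: N_ring = 39 + 2·28 = 95
Stage 1: 39(ω_s−ω_c) = −95(ω_r−ω_c),  ω_s=0, ω_r=1
Stage 1: 39(0−ω_c) = −95(1−ω_c)  ⇒  134ω_c = 95  ⇒  ω_c = 95/134
  ⇒ ω_c¹/ω_r¹ = 95/134
Stage 2: N_ring = 35 + 2·20 = 75
Stage 2: 35(ω_s−ω_c) = −75(ω_r−ω_c),  ω_r=0, ω_c=1
Stage 2: ω_s = 1 − (75/35)(0−1) = 22/7
  ⇒ ω_s²/ω_c² = 22/7
Coupling ω_c² = ω_c¹ ⇒ overall = 95/134 × 22/7 = 1045/469

1045/469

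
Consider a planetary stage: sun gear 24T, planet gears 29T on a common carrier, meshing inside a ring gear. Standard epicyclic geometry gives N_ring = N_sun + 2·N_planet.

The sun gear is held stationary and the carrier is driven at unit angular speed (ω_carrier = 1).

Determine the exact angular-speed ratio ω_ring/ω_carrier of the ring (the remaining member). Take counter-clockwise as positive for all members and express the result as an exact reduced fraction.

N_ring = 24 + 2·29 = 82
24(ω_s−ω_c) = −82(ω_r−ω_c),  ω_s=0, ω_c=1
ω_r = 1 − (24/82)(0−1) = 53/41
ω_r/ω_c = 53/41

53/41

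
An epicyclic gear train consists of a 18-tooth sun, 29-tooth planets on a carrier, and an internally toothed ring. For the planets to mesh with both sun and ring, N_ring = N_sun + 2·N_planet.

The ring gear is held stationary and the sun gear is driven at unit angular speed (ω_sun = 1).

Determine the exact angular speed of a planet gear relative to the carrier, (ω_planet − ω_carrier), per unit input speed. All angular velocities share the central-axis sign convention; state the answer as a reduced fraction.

N_ring = 18 + 2·29 = 76
18(ω_s−ω_c) = −76(ω_r−ω_c),  ω_r=0, ω_s=1
18(1−ω_c) = −76(0−ω_c)  ⇒  94ω_c = 18  ⇒  ω_c = 9/47
sun–planet: 18·(1−9/47) = −29·(ω_p−ω_c)  ⇒  ω_p−ω_c = −(18/29)·(38/47) = -684/1363

-684/1363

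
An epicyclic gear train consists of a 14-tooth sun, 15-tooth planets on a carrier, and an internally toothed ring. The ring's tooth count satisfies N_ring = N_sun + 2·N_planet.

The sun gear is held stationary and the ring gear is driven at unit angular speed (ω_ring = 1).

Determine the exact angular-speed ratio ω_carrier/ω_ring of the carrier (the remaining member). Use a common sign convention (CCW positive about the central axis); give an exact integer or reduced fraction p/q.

22/29

N_ring = 14 + 2·15 = 44
14(ω_s−ω_c) = −44(ω_r−ω_c),  ω_s=0, ω_r=1
14(0−ω_c) = −44(1−ω_c)  ⇒  58ω_c = 44  ⇒  ω_c = 22/29
ω_c/ω_r = 22/29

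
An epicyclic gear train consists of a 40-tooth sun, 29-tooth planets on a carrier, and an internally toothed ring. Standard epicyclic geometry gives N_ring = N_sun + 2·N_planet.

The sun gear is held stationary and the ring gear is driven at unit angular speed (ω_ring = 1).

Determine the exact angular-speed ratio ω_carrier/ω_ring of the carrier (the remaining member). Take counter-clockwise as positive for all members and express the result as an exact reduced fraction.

49/69

N_ring = 40 + 2·29 = 98
40(ω_s−ω_c) = −98(ω_r−ω_c),  ω_s=0, ω_r=1
40(0−ω_c) = −98(1−ω_c)  ⇒  138ω_c = 98  ⇒  ω_c = 49/69
ω_c/ω_r = 49/69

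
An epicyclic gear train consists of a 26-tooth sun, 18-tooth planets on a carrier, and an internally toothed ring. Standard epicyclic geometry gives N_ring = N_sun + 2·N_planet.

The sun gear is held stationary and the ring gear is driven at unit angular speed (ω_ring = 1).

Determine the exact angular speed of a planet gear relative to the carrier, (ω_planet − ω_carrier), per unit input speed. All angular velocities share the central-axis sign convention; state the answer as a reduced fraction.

403/396

N_ring = 26 + 2·18 = 62
26(ω_s−ω_c) = −62(ω_r−ω_c),  ω_s=0, ω_r=1
26(0−ω_c) = −62(1−ω_c)  ⇒  88ω_c = 62  ⇒  ω_c = 31/44
sun–planet: 26·(0−31/44) = −18·(ω_p−ω_c)  ⇒  ω_p−ω_c = −(26/18)·(-31/44) = 403/396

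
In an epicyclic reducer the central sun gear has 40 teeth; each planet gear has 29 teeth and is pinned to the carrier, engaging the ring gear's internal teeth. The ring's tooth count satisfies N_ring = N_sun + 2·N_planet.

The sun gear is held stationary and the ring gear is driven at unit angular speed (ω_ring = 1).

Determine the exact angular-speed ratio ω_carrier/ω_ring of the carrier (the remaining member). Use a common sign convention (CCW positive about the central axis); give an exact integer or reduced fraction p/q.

N_ring = 40 + 2·29 = 98
40(ω_s−ω_c) = −98(ω_r−ω_c),  ω_s=0, ω_r=1
40(0−ω_c) = −98(1−ω_c)  ⇒  138ω_c = 98  ⇒  ω_c = 49/69
ω_c/ω_r = 49/69

49/69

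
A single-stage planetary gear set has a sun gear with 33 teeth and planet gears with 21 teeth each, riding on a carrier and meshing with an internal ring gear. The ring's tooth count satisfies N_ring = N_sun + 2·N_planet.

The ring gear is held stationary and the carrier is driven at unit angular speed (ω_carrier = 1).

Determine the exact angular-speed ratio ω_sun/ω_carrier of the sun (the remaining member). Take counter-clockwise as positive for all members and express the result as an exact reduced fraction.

36/11

N_ring = 33 + 2·21 = 75
33(ω_s−ω_c) = −75(ω_r−ω_c),  ω_r=0, ω_c=1
ω_s = 1 − (75/33)(0−1) = 36/11
ω_s/ω_c = 36/11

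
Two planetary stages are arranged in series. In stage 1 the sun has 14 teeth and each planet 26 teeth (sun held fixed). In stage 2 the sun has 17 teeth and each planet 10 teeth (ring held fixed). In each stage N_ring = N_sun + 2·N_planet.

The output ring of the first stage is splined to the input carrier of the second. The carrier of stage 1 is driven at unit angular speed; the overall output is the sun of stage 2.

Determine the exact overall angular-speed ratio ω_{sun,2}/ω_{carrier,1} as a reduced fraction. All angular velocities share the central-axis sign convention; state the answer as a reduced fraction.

Stage 1: N_ring = 14 + 2·26 = 66
Stage 1: 14(ω_s−ω_c) = −66(ω_r−ω_c),  ω_s=0, ω_c=1
Stage 1: ω_r = 1 − (14/66)(0−1) = 40/33
  ⇒ ω_r¹/ω_c¹ = 40/33
Stage 2: N_ring = 17 + 2·10 = 37
Stage 2: 17(ω_s−ω_c) = −37(ω_r−ω_c),  ω_r=0, ω_c=1
Stage 2: ω_s = 1 − (37/17)(0−1) = 54/17
  ⇒ ω_s²/ω_c² = 54/17
Coupling ω_c² = ω_r¹ ⇒ overall = 40/33 × 54/17 = 720/187

720/187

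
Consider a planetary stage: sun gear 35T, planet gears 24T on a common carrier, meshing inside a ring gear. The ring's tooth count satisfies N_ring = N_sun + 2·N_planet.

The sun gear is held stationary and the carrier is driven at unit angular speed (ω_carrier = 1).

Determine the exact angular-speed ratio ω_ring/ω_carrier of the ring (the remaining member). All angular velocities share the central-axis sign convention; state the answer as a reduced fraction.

118/83

N_ring = 35 + 2·24 = 83
35(ω_s−ω_c) = −83(ω_r−ω_c),  ω_s=0, ω_c=1
ω_r = 1 − (35/83)(0−1) = 118/83
ω_r/ω_c = 118/83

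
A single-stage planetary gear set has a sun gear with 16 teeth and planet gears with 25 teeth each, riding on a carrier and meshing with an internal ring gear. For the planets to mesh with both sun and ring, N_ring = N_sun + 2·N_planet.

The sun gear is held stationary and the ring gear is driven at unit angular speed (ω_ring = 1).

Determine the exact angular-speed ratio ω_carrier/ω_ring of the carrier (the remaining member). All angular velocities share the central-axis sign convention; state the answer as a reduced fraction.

33/41

N_ring = 16 + 2·25 = 66
16(ω_s−ω_c) = −66(ω_r−ω_c),  ω_s=0, ω_r=1
16(0−ω_c) = −66(1−ω_c)  ⇒  82ω_c = 66  ⇒  ω_c = 33/41
ω_c/ω_r = 33/41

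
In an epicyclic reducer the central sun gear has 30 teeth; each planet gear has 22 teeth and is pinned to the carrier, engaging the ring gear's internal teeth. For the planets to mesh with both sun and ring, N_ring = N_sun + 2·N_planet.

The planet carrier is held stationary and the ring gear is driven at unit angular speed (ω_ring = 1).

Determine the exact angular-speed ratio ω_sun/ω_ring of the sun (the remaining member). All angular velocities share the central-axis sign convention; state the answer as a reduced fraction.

-37/15

N_ring = 30 + 2·22 = 74
30(ω_s−ω_c) = −74(ω_r−ω_c),  ω_c=0, ω_r=1
ω_s = 0 − (74/30)(1−0) = -37/15
ω_s/ω_r = -37/15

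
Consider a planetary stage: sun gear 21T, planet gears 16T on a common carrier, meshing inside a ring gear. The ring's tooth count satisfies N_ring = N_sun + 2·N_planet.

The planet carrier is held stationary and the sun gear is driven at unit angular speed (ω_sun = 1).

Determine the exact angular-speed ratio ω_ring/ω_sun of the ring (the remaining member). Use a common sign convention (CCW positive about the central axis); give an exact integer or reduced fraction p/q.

N_ring = 21 + 2·16 = 53
21(ω_s−ω_c) = −53(ω_r−ω_c),  ω_c=0, ω_s=1
ω_r = 0 − (21/53)(1−0) = -21/53
ω_r/ω_s = -21/53

-21/53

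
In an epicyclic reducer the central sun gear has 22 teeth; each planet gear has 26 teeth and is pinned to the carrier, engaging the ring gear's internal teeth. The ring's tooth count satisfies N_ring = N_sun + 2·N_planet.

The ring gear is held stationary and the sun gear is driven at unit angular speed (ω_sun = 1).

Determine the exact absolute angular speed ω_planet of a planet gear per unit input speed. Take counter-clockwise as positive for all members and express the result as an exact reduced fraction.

-11/26

N_ring = 22 + 2·26 = 74
22(ω_s−ω_c) = −74(ω_r−ω_c),  ω_r=0, ω_s=1
22(1−ω_c) = −74(0−ω_c)  ⇒  96ω_c = 22  ⇒  ω_c = 11/48
sun–planet: 22·(1−11/48) = −26·(ω_p−ω_c)  ⇒  ω_p−ω_c = −(22/26)·(37/48) = -407/624
ω_p = 11/48 − 407/624 = -11/26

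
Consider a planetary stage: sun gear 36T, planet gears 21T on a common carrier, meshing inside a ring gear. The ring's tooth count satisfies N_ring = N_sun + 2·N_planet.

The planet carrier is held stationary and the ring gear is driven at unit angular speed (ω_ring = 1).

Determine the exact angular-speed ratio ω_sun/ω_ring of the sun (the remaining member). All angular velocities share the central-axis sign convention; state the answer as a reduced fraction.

N_ring = 36 + 2·21 = 78
36(ω_s−ω_c) = −78(ω_r−ω_c),  ω_c=0, ω_r=1
ω_s = 0 − (78/36)(1−0) = -13/6
ω_s/ω_r = -13/6

-13/6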